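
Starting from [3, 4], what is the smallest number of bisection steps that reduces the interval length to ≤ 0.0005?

11

Width after n steps is 1/2^n. Need 2^n ≥ 1/0.0005 = 2000.
2^10 = 1024 < 2000 ≤ 2^11 = 2048, so n = 11.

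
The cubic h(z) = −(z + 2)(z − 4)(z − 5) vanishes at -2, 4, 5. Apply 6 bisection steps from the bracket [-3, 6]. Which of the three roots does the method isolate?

h(1.5) = -30.625 < 0, so the root lies in [-3, 1.5]
h(-0.75) = -34.140625 < 0, so the root lies in [-3, -0.75]
h(-1.875) = -5.048828 < 0, so the root lies in [-3, -1.875]
h(-2.4375) = 20.947 > 0, so the root lies in [-2.4375, -1.875]
h(-2.15625) = 6.8837 > 0, so the root lies in [-2.15625, -1.875]
h(-2.015625) = 0.6594 > 0, so the root lies in [-2.015625, -1.875]

-2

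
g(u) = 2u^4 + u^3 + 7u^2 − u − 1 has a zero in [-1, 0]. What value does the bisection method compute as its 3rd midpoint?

-0.375

m = -0.5, g(m) = 1.25 (+); new bracket [-0.5, 0]
m = -0.25, g(m) = -0.320312 (−); new bracket [-0.5, -0.25]
m = -0.375, g(m) = 0.346191 (+); new bracket [-0.375, -0.25]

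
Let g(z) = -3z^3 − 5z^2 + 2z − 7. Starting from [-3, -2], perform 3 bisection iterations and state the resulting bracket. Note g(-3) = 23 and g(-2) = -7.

z = -2.5 gives g = 3.625, positive; keep [-2.5, -2]
z = -2.25 gives g = -2.640625, negative; keep [-2.5, -2.25]
z = -2.375 gives g = 0.236328, positive; keep [-2.375, -2.25]

[-2.375, -2.25]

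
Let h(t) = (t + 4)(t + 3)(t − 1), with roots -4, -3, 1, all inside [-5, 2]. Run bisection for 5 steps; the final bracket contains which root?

1

m = -1.5, h(m) = -9.375 (−); new bracket [-1.5, 2]
m = 0.25, h(m) = -10.359375 (−); new bracket [0.25, 2]
m = 1.125, h(m) = 2.642578 (+); new bracket [0.25, 1.125]
m = 0.6875, h(m) = -5.4016 (−); new bracket [0.6875, 1.125]
m = 0.90625, h(m) = -1.7967 (−); new bracket [0.90625, 1.125]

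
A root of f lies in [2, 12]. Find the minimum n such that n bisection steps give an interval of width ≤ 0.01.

Width after n steps is 10/2^n. Need 2^n ≥ 10/0.01 = 1000.
2^9 = 512 < 1000 ≤ 2^10 = 1024, so n = 10.

10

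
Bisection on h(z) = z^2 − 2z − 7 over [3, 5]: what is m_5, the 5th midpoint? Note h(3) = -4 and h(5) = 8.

3.8125

midpoint 4: h = 1 > 0 → [3, 4]
midpoint 3.5: h = -1.75 < 0 → [3.5, 4]
midpoint 3.75: h = -0.4375 < 0 → [3.75, 4]
midpoint 3.875: h = 0.2656 > 0 → [3.75, 3.875]
midpoint 3.8125: h = -0.0898 < 0 → [3.8125, 3.875]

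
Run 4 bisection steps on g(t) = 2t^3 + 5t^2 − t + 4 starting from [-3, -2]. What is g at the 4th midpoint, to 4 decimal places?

-0.6128

t = -2.5 gives g = 6.5, positive; keep [-3, -2.5]
t = -2.75 gives g = 2.96875, positive; keep [-3, -2.75]
t = -2.875 gives g = 0.675781, positive; keep [-3, -2.875]
t = -2.9375 gives g = -0.6128, negative; keep [-2.9375, -2.875]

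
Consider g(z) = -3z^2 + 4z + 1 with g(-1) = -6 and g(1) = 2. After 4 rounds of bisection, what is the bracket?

midpoint 0: g = 1 > 0 → [-1, 0]
midpoint -0.5: g = -1.75 < 0 → [-0.5, 0]
midpoint -0.25: g = -0.1875 < 0 → [-0.25, 0]
midpoint -0.125: g = 0.4531 > 0 → [-0.25, -0.125]

[-0.25, -0.125]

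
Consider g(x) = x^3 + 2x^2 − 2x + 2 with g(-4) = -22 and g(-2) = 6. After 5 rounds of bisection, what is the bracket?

midpoint -3: g = -1 < 0 → [-3, -2]
midpoint -2.5: g = 3.875 > 0 → [-3, -2.5]
midpoint -2.75: g = 1.828125 > 0 → [-3, -2.75]
midpoint -2.875: g = 0.5176 > 0 → [-3, -2.875]
midpoint -2.9375: g = -0.2146 < 0 → [-2.9375, -2.875]

[-2.9375, -2.875]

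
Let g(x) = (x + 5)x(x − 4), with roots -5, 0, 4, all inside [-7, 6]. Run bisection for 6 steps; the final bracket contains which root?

m = -0.5, g(m) = 10.125 (+); new bracket [-7, -0.5]
m = -3.75, g(m) = 36.328125 (+); new bracket [-7, -3.75]
m = -5.375, g(m) = -18.896484 (−); new bracket [-5.375, -3.75]
m = -4.5625, g(m) = 17.0916 (+); new bracket [-5.375, -4.5625]
m = -4.96875, g(m) = 1.3926 (+); new bracket [-5.375, -4.96875]
m = -5.171875, g(m) = -8.153 (−); new bracket [-5.171875, -4.96875]

-5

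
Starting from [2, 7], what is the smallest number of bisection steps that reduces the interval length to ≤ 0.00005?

Width after n steps is 5/2^n. Need 2^n ≥ 5/0.00005 = 100000.
2^16 = 65536 < 100000 ≤ 2^17 = 131072, so n = 17.

17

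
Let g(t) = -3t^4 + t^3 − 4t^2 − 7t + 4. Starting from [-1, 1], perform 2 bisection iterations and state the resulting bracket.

midpoint 0: g = 4 > 0 → [0, 1]
midpoint 0.5: g = -0.5625 < 0 → [0, 0.5]

[0, 0.5]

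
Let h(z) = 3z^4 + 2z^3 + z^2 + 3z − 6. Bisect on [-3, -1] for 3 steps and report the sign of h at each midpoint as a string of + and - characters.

++-

z = -2 gives h = 24, positive; keep [-2, -1]
z = -1.5 gives h = 0.1875, positive; keep [-1.5, -1]
z = -1.25 gives h = -4.769531, negative; keep [-1.5, -1.25]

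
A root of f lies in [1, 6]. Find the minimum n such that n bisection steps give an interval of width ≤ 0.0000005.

Width after n steps is 5/2^n. Need 2^n ≥ 5/0.0000005 = 10000000.
2^23 = 8388608 < 10000000 ≤ 2^24 = 16777216, so n = 24.

24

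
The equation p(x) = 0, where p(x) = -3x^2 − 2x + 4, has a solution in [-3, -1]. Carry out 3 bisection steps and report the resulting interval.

[-1.75, -1.5]

p(-2) = -4 < 0, so the root lies in [-2, -1]
p(-1.5) = 0.25 > 0, so the root lies in [-2, -1.5]
p(-1.75) = -1.6875 < 0, so the root lies in [-1.75, -1.5]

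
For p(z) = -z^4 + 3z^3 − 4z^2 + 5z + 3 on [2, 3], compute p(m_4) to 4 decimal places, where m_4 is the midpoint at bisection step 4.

-0.4319

midpoint 2.5: p = -1.6875 < 0 → [2, 2.5]
midpoint 2.25: p = 2.542969 > 0 → [2.25, 2.5]
midpoint 2.375: p = 0.685303 > 0 → [2.375, 2.5]
midpoint 2.4375: p = -0.4319 < 0 → [2.375, 2.4375]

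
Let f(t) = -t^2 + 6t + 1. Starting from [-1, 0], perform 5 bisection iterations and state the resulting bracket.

[-0.1875, -0.15625]

midpoint -0.5: f = -2.25 < 0 → [-0.5, 0]
midpoint -0.25: f = -0.5625 < 0 → [-0.25, 0]
midpoint -0.125: f = 0.234375 > 0 → [-0.25, -0.125]
midpoint -0.1875: f = -0.1602 < 0 → [-0.1875, -0.125]
midpoint -0.15625: f = 0.0381 > 0 → [-0.1875, -0.15625]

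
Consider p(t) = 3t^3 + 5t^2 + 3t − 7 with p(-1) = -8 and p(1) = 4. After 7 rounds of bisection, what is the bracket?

[0.78125, 0.796875]

midpoint 0: p = -7 < 0 → [0, 1]
midpoint 0.5: p = -3.875 < 0 → [0.5, 1]
midpoint 0.75: p = -0.671875 < 0 → [0.75, 1]
midpoint 0.875: p = 1.4629 > 0 → [0.75, 0.875]
midpoint 0.8125: p = 0.3474 > 0 → [0.75, 0.8125]
midpoint 0.78125: p = -0.174 < 0 → [0.78125, 0.8125]
midpoint 0.796875: p = 0.0837 > 0 → [0.78125, 0.796875]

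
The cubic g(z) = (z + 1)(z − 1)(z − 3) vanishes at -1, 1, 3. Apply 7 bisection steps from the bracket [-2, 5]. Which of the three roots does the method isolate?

3

z = 1.5 gives g = -1.875, negative; keep [1.5, 5]
z = 3.25 gives g = 2.390625, positive; keep [1.5, 3.25]
z = 2.375 gives g = -2.900391, negative; keep [2.375, 3.25]
z = 2.8125 gives g = -1.2957, negative; keep [2.8125, 3.25]
z = 3.03125 gives g = 0.2559, positive; keep [2.8125, 3.03125]
z = 2.921875 gives g = -0.5889, negative; keep [2.921875, 3.03125]
z = 2.9765625 gives g = -0.1842, negative; keep [2.9765625, 3.03125]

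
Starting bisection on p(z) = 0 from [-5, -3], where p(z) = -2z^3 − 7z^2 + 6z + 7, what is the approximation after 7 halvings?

midpoint -4: p = -1 < 0 → [-5, -4]
midpoint -4.5: p = 20.5 > 0 → [-4.5, -4]
midpoint -4.25: p = 8.59375 > 0 → [-4.25, -4]
midpoint -4.125: p = 3.5195 > 0 → [-4.125, -4]
midpoint -4.0625: p = 1.1919 > 0 → [-4.0625, -4]
midpoint -4.03125: p = 0.0792 > 0 → [-4.03125, -4]
midpoint -4.015625: p = -0.4646 < 0 → [-4.03125, -4.015625]

-4.015625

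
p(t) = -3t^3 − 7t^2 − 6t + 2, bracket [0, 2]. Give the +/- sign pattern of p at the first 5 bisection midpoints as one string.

--+--

p(1) = -14 < 0, so the root lies in [0, 1]
p(0.5) = -3.125 < 0, so the root lies in [0, 0.5]
p(0.25) = 0.015625 > 0, so the root lies in [0.25, 0.5]
p(0.375) = -1.3926 < 0, so the root lies in [0.25, 0.375]
p(0.3125) = -0.6501 < 0, so the root lies in [0.25, 0.3125]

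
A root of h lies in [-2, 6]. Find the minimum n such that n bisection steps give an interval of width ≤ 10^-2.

Width after n steps is 8/2^n. Need 2^n ≥ 8/10^-2 = 800.
2^9 = 512 < 800 ≤ 2^10 = 1024, so n = 10.

10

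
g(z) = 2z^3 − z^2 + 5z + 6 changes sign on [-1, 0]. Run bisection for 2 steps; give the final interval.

z = -0.5 gives g = 3, positive; keep [-1, -0.5]
z = -0.75 gives g = 0.84375, positive; keep [-1, -0.75]

[-1, -0.75]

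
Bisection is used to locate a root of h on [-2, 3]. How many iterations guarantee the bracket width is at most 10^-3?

Width after n steps is 5/2^n. Need 2^n ≥ 5/10^-3 = 5000.
2^12 = 4096 < 5000 ≤ 2^13 = 8192, so n = 13.

13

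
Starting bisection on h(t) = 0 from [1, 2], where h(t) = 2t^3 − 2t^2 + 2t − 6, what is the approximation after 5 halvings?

midpoint 1.5: h = -0.75 < 0 → [1.5, 2]
midpoint 1.75: h = 2.09375 > 0 → [1.5, 1.75]
midpoint 1.625: h = 0.550781 > 0 → [1.5, 1.625]
midpoint 1.5625: h = -0.1284 < 0 → [1.5625, 1.625]
midpoint 1.59375: h = 0.2038 > 0 → [1.5625, 1.59375]

1.59375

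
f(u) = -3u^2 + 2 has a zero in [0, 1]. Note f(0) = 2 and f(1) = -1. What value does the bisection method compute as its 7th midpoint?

0.8203125

f(0.5) = 1.25 > 0, so the root lies in [0.5, 1]
f(0.75) = 0.3125 > 0, so the root lies in [0.75, 1]
f(0.875) = -0.296875 < 0, so the root lies in [0.75, 0.875]
f(0.8125) = 0.0195 > 0, so the root lies in [0.8125, 0.875]
f(0.84375) = -0.1357 < 0, so the root lies in [0.8125, 0.84375]
f(0.828125) = -0.0574 < 0, so the root lies in [0.8125, 0.828125]
f(0.8203125) = -0.0187 < 0, so the root lies in [0.8125, 0.8203125]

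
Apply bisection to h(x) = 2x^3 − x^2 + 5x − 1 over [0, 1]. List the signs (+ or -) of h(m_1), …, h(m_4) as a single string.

x = 0.5 gives h = 1.5, positive; keep [0, 0.5]
x = 0.25 gives h = 0.21875, positive; keep [0, 0.25]
x = 0.125 gives h = -0.386719, negative; keep [0.125, 0.25]
x = 0.1875 gives h = -0.0845, negative; keep [0.1875, 0.25]

++--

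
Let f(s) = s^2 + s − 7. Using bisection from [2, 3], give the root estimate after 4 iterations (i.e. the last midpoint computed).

2.1875

midpoint 2.5: f = 1.75 > 0 → [2, 2.5]
midpoint 2.25: f = 0.3125 > 0 → [2, 2.25]
midpoint 2.125: f = -0.359375 < 0 → [2.125, 2.25]
midpoint 2.1875: f = -0.0273 < 0 → [2.1875, 2.25]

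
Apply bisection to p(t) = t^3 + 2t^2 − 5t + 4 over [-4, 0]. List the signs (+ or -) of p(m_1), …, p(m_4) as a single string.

+++-

midpoint -2: p = 14 > 0 → [-4, -2]
midpoint -3: p = 10 > 0 → [-4, -3]
midpoint -3.5: p = 3.125 > 0 → [-4, -3.5]
midpoint -3.75: p = -1.8594 < 0 → [-3.75, -3.5]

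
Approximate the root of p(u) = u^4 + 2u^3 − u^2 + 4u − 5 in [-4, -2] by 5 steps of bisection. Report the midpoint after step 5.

-2.9375

midpoint -3: p = 1 > 0 → [-3, -2]
midpoint -2.5: p = -13.4375 < 0 → [-3, -2.5]
midpoint -2.75: p = -7.964844 < 0 → [-3, -2.75]
midpoint -2.875: p = -3.9724 < 0 → [-3, -2.875]
midpoint -2.9375: p = -1.6157 < 0 → [-3, -2.9375]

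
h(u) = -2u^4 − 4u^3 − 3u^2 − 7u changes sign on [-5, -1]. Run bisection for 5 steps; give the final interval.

[-2.125, -2]

h(-3) = -60 < 0, so the root lies in [-3, -1]
h(-2) = 2 > 0, so the root lies in [-3, -2]
h(-2.5) = -16.875 < 0, so the root lies in [-2.5, -2]
h(-2.25) = -5.1328 < 0, so the root lies in [-2.25, -2]
h(-2.125) = -1.0708 < 0, so the root lies in [-2.125, -2]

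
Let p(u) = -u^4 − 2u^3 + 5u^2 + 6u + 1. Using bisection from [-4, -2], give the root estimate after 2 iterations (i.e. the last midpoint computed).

u = -3 gives p = 1, positive; keep [-4, -3]
u = -3.5 gives p = -23.0625, negative; keep [-3.5, -3]

-3.5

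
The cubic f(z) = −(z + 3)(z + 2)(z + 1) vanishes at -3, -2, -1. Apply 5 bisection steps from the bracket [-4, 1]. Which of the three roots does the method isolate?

midpoint -1.5: f = 0.375 > 0 → [-1.5, 1]
midpoint -0.25: f = -3.609375 < 0 → [-1.5, -0.25]
midpoint -0.875: f = -0.298828 < 0 → [-1.5, -0.875]
midpoint -1.1875: f = 0.2761 > 0 → [-1.1875, -0.875]
midpoint -1.03125: f = 0.0596 > 0 → [-1.03125, -0.875]

-1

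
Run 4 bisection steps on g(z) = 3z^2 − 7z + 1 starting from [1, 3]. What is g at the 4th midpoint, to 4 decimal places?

m = 2, g(m) = -1 (−); new bracket [2, 3]
m = 2.5, g(m) = 2.25 (+); new bracket [2, 2.5]
m = 2.25, g(m) = 0.4375 (+); new bracket [2, 2.25]
m = 2.125, g(m) = -0.3281 (−); new bracket [2.125, 2.25]

-0.3281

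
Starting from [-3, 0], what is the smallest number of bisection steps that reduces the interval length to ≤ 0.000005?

20

Width after n steps is 3/2^n. Need 2^n ≥ 3/0.000005 = 600000.
2^19 = 524288 < 600000 ≤ 2^20 = 1048576, so n = 20.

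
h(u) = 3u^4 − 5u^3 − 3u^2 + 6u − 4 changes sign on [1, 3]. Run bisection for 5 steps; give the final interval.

u = 2 gives h = 4, positive; keep [1, 2]
u = 1.5 gives h = -3.4375, negative; keep [1.5, 2]
u = 1.75 gives h = -1.347656, negative; keep [1.75, 2]
u = 1.875 gives h = 0.823, positive; keep [1.75, 1.875]
u = 1.8125 gives h = -0.3754, negative; keep [1.8125, 1.875]

[1.8125, 1.875]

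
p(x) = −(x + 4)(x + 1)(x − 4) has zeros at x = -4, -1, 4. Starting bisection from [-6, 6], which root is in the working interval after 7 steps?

4

x = 0 gives p = 16, positive; keep [0, 6]
x = 3 gives p = 28, positive; keep [3, 6]
x = 4.5 gives p = -23.375, negative; keep [3, 4.5]
x = 3.75 gives p = 9.2031, positive; keep [3.75, 4.5]
x = 4.125 gives p = -5.2051, negative; keep [3.75, 4.125]
x = 3.9375 gives p = 2.4495, positive; keep [3.9375, 4.125]
x = 4.03125 gives p = -1.2627, negative; keep [3.9375, 4.03125]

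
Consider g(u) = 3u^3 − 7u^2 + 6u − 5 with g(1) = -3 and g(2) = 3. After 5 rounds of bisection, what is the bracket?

[1.71875, 1.75]

g(1.5) = -1.625 < 0, so the root lies in [1.5, 2]
g(1.75) = 0.140625 > 0, so the root lies in [1.5, 1.75]
g(1.625) = -0.861328 < 0, so the root lies in [1.625, 1.75]
g(1.6875) = -0.3923 < 0, so the root lies in [1.6875, 1.75]
g(1.71875) = -0.1341 < 0, so the root lies in [1.71875, 1.75]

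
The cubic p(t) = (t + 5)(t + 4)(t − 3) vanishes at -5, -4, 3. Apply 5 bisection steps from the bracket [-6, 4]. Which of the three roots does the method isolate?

t = -1 gives p = -48, negative; keep [-1, 4]
t = 1.5 gives p = -53.625, negative; keep [1.5, 4]
t = 2.75 gives p = -13.078125, negative; keep [2.75, 4]
t = 3.375 gives p = 23.1621, positive; keep [2.75, 3.375]
t = 3.0625 gives p = 3.5588, positive; keep [2.75, 3.0625]

3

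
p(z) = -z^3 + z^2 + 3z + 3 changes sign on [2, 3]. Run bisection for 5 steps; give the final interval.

[2.59375, 2.625]

z = 2.5 gives p = 1.125, positive; keep [2.5, 3]
z = 2.75 gives p = -1.984375, negative; keep [2.5, 2.75]
z = 2.625 gives p = -0.322266, negative; keep [2.5, 2.625]
z = 2.5625 gives p = 0.4275, positive; keep [2.5625, 2.625]
z = 2.59375 gives p = 0.0592, positive; keep [2.59375, 2.625]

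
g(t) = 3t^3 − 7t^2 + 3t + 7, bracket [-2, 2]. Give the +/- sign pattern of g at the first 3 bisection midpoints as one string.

+-+

g(0) = 7 > 0, so the root lies in [-2, 0]
g(-1) = -6 < 0, so the root lies in [-1, 0]
g(-0.5) = 3.375 > 0, so the root lies in [-1, -0.5]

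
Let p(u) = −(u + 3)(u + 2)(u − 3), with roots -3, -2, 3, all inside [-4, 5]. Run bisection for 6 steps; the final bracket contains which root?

3

midpoint 0.5: p = 21.875 > 0 → [0.5, 5]
midpoint 2.75: p = 6.828125 > 0 → [2.75, 5]
midpoint 3.875: p = -35.341797 < 0 → [2.75, 3.875]
midpoint 3.3125: p = -10.4797 < 0 → [2.75, 3.3125]
midpoint 3.03125: p = -0.9483 < 0 → [2.75, 3.03125]
midpoint 2.890625: p = 3.151 > 0 → [2.890625, 3.03125]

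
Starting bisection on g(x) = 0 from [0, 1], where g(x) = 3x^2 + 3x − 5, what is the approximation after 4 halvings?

0.9375

m = 0.5, g(m) = -2.75 (−); new bracket [0.5, 1]
m = 0.75, g(m) = -1.0625 (−); new bracket [0.75, 1]
m = 0.875, g(m) = -0.078125 (−); new bracket [0.875, 1]
m = 0.9375, g(m) = 0.4492 (+); new bracket [0.875, 0.9375]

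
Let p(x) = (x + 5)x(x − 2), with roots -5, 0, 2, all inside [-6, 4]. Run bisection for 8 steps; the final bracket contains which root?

m = -1, p(m) = 12 (+); new bracket [-6, -1]
m = -3.5, p(m) = 28.875 (+); new bracket [-6, -3.5]
m = -4.75, p(m) = 8.015625 (+); new bracket [-6, -4.75]
m = -5.375, p(m) = -14.8652 (−); new bracket [-5.375, -4.75]
m = -5.0625, p(m) = -2.2346 (−); new bracket [-5.0625, -4.75]
m = -4.90625, p(m) = 3.1766 (+); new bracket [-5.0625, -4.90625]
m = -4.984375, p(m) = 0.5439 (+); new bracket [-5.0625, -4.984375]
m = -5.0234375, p(m) = -0.8269 (−); new bracket [-5.0234375, -4.984375]

-5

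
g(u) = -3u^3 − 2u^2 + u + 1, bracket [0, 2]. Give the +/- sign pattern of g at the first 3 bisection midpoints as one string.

midpoint 1: g = -3 < 0 → [0, 1]
midpoint 0.5: g = 0.625 > 0 → [0.5, 1]
midpoint 0.75: g = -0.640625 < 0 → [0.5, 0.75]

-+-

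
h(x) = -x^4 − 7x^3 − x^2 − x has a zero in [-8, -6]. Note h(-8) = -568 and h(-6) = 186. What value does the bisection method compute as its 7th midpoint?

h(-7) = -42 < 0, so the root lies in [-7, -6]
h(-6.5) = 101.5625 > 0, so the root lies in [-7, -6.5]
h(-6.75) = 38.074219 > 0, so the root lies in [-7, -6.75]
h(-6.875) = 0.2283 > 0, so the root lies in [-7, -6.875]
h(-6.9375) = -20.323 < 0, so the root lies in [-6.9375, -6.875]
h(-6.90625) = -9.9086 < 0, so the root lies in [-6.90625, -6.875]
h(-6.890625) = -4.8057 < 0, so the root lies in [-6.890625, -6.875]

-6.890625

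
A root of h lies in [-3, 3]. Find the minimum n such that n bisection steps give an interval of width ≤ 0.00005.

Width after n steps is 6/2^n. Need 2^n ≥ 6/0.00005 = 120000.
2^16 = 65536 < 120000 ≤ 2^17 = 131072, so n = 17.

17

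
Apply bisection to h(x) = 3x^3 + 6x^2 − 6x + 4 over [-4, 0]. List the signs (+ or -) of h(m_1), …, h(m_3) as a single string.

+-+

midpoint -2: h = 16 > 0 → [-4, -2]
midpoint -3: h = -5 < 0 → [-3, -2]
midpoint -2.5: h = 9.625 > 0 → [-3, -2.5]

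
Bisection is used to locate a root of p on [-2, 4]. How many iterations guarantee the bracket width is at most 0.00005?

Width after n steps is 6/2^n. Need 2^n ≥ 6/0.00005 = 120000.
2^16 = 65536 < 120000 ≤ 2^17 = 131072, so n = 17.

17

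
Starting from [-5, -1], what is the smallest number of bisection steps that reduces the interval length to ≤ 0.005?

Width after n steps is 4/2^n. Need 2^n ≥ 4/0.005 = 800.
2^9 = 512 < 800 ≤ 2^10 = 1024, so n = 10.

10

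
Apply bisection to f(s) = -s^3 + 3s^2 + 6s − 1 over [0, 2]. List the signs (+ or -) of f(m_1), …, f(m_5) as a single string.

+++-+

midpoint 1: f = 7 > 0 → [0, 1]
midpoint 0.5: f = 2.625 > 0 → [0, 0.5]
midpoint 0.25: f = 0.671875 > 0 → [0, 0.25]
midpoint 0.125: f = -0.2051 < 0 → [0.125, 0.25]
midpoint 0.1875: f = 0.2239 > 0 → [0.125, 0.1875]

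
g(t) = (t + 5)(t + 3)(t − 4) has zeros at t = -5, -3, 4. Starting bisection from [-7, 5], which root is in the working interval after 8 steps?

midpoint -1: g = -40 < 0 → [-1, 5]
midpoint 2: g = -70 < 0 → [2, 5]
midpoint 3.5: g = -27.625 < 0 → [3.5, 5]
midpoint 4.25: g = 16.7656 > 0 → [3.5, 4.25]
midpoint 3.875: g = -7.627 < 0 → [3.875, 4.25]
midpoint 4.0625: g = 4.0002 > 0 → [3.875, 4.0625]
midpoint 3.96875: g = -1.9532 < 0 → [3.96875, 4.0625]
midpoint 4.015625: g = 0.9883 > 0 → [3.96875, 4.015625]

4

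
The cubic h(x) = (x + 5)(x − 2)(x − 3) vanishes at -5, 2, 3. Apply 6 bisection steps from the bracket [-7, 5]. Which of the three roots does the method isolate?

m = -1, h(m) = 48 (+); new bracket [-7, -1]
m = -4, h(m) = 42 (+); new bracket [-7, -4]
m = -5.5, h(m) = -31.875 (−); new bracket [-5.5, -4]
m = -4.75, h(m) = 13.0781 (+); new bracket [-5.5, -4.75]
m = -5.125, h(m) = -7.2363 (−); new bracket [-5.125, -4.75]
m = -4.9375, h(m) = 3.4417 (+); new bracket [-5.125, -4.9375]

-5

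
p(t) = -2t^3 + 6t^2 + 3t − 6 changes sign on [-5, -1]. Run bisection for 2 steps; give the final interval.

midpoint -3: p = 93 > 0 → [-3, -1]
midpoint -2: p = 28 > 0 → [-2, -1]

[-2, -1]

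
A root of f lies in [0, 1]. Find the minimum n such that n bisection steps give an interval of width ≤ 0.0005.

11

Width after n steps is 1/2^n. Need 2^n ≥ 1/0.0005 = 2000.
2^10 = 1024 < 2000 ≤ 2^11 = 2048, so n = 11.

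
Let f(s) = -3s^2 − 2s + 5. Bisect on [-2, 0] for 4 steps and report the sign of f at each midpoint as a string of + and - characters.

f(-1) = 4 > 0, so the root lies in [-2, -1]
f(-1.5) = 1.25 > 0, so the root lies in [-2, -1.5]
f(-1.75) = -0.6875 < 0, so the root lies in [-1.75, -1.5]
f(-1.625) = 0.3281 > 0, so the root lies in [-1.75, -1.625]

++-+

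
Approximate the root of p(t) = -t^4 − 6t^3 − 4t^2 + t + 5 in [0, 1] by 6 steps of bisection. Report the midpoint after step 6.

midpoint 0.5: p = 3.6875 > 0 → [0.5, 1]
midpoint 0.75: p = 0.652344 > 0 → [0.75, 1]
midpoint 0.875: p = -1.793213 < 0 → [0.75, 0.875]
midpoint 0.8125: p = -0.4822 < 0 → [0.75, 0.8125]
midpoint 0.78125: p = 0.1063 > 0 → [0.78125, 0.8125]
midpoint 0.796875: p = -0.1825 < 0 → [0.78125, 0.796875]

0.796875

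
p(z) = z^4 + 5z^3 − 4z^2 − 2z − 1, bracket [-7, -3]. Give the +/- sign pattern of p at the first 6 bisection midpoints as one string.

-+-+-+

m = -5, p(m) = -91 (−); new bracket [-7, -5]
m = -6, p(m) = 83 (+); new bracket [-6, -5]
m = -5.5, p(m) = -27.8125 (−); new bracket [-6, -5.5]
m = -5.75, p(m) = 20.832 (+); new bracket [-5.75, -5.5]
m = -5.625, p(m) = -5.0759 (−); new bracket [-5.75, -5.625]
m = -5.6875, p(m) = 7.4688 (+); new bracket [-5.6875, -5.625]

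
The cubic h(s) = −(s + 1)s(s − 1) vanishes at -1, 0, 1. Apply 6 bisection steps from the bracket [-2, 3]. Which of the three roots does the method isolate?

1

midpoint 0.5: h = 0.375 > 0 → [0.5, 3]
midpoint 1.75: h = -3.609375 < 0 → [0.5, 1.75]
midpoint 1.125: h = -0.298828 < 0 → [0.5, 1.125]
midpoint 0.8125: h = 0.2761 > 0 → [0.8125, 1.125]
midpoint 0.96875: h = 0.0596 > 0 → [0.96875, 1.125]
midpoint 1.046875: h = -0.1004 < 0 → [0.96875, 1.046875]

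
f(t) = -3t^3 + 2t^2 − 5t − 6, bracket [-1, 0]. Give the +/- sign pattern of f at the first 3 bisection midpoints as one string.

-+-

t = -0.5 gives f = -2.625, negative; keep [-1, -0.5]
t = -0.75 gives f = 0.140625, positive; keep [-0.75, -0.5]
t = -0.625 gives f = -1.361328, negative; keep [-0.75, -0.625]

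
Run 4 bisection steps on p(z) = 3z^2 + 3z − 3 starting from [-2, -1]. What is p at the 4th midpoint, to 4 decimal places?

p(-1.5) = -0.75 < 0, so the root lies in [-2, -1.5]
p(-1.75) = 0.9375 > 0, so the root lies in [-1.75, -1.5]
p(-1.625) = 0.046875 > 0, so the root lies in [-1.625, -1.5]
p(-1.5625) = -0.3633 < 0, so the root lies in [-1.625, -1.5625]

-0.3633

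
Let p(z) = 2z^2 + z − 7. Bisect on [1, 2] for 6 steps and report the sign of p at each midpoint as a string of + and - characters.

-+-+++

z = 1.5 gives p = -1, negative; keep [1.5, 2]
z = 1.75 gives p = 0.875, positive; keep [1.5, 1.75]
z = 1.625 gives p = -0.09375, negative; keep [1.625, 1.75]
z = 1.6875 gives p = 0.3828, positive; keep [1.625, 1.6875]
z = 1.65625 gives p = 0.1426, positive; keep [1.625, 1.65625]
z = 1.640625 gives p = 0.0239, positive; keep [1.625, 1.640625]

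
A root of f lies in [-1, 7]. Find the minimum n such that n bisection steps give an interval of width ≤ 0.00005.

Width after n steps is 8/2^n. Need 2^n ≥ 8/0.00005 = 160000.
2^17 = 131072 < 160000 ≤ 2^18 = 262144, so n = 18.

18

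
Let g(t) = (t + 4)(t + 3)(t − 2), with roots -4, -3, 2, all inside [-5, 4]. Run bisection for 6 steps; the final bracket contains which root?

t = -0.5 gives g = -21.875, negative; keep [-0.5, 4]
t = 1.75 gives g = -6.828125, negative; keep [1.75, 4]
t = 2.875 gives g = 35.341797, positive; keep [1.75, 2.875]
t = 2.3125 gives g = 10.4797, positive; keep [1.75, 2.3125]
t = 2.03125 gives g = 0.9483, positive; keep [1.75, 2.03125]
t = 1.890625 gives g = -3.151, negative; keep [1.890625, 2.03125]

2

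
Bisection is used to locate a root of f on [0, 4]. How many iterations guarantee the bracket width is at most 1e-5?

19

Width after n steps is 4/2^n. Need 2^n ≥ 4/1e-5 = 400000.
2^18 = 262144 < 400000 ≤ 2^19 = 524288, so n = 19.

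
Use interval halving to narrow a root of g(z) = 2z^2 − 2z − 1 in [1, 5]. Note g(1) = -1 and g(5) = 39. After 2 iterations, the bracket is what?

g(3) = 11 > 0, so the root lies in [1, 3]
g(2) = 3 > 0, so the root lies in [1, 2]

[1, 2]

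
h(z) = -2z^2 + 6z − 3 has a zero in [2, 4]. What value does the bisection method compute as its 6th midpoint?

h(3) = -3 < 0, so the root lies in [2, 3]
h(2.5) = -0.5 < 0, so the root lies in [2, 2.5]
h(2.25) = 0.375 > 0, so the root lies in [2.25, 2.5]
h(2.375) = -0.0312 < 0, so the root lies in [2.25, 2.375]
h(2.3125) = 0.1797 > 0, so the root lies in [2.3125, 2.375]
h(2.34375) = 0.0762 > 0, so the root lies in [2.34375, 2.375]

2.34375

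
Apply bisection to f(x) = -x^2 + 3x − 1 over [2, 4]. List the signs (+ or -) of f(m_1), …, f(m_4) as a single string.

m = 3, f(m) = -1 (−); new bracket [2, 3]
m = 2.5, f(m) = 0.25 (+); new bracket [2.5, 3]
m = 2.75, f(m) = -0.3125 (−); new bracket [2.5, 2.75]
m = 2.625, f(m) = -0.0156 (−); new bracket [2.5, 2.625]

-+--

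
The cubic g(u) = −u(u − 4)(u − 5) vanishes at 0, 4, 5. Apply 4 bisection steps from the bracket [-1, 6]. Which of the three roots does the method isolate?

m = 2.5, g(m) = -9.375 (−); new bracket [-1, 2.5]
m = 0.75, g(m) = -10.359375 (−); new bracket [-1, 0.75]
m = -0.125, g(m) = 2.642578 (+); new bracket [-0.125, 0.75]
m = 0.3125, g(m) = -5.4016 (−); new bracket [-0.125, 0.3125]

0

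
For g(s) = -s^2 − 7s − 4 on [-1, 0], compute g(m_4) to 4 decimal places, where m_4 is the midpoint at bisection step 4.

g(-0.5) = -0.75 < 0, so the root lies in [-1, -0.5]
g(-0.75) = 0.6875 > 0, so the root lies in [-0.75, -0.5]
g(-0.625) = -0.015625 < 0, so the root lies in [-0.75, -0.625]
g(-0.6875) = 0.3398 > 0, so the root lies in [-0.6875, -0.625]

0.3398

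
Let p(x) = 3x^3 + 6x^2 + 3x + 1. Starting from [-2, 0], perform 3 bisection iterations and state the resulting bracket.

[-1.5, -1.25]

p(-1) = 1 > 0, so the root lies in [-2, -1]
p(-1.5) = -0.125 < 0, so the root lies in [-1.5, -1]
p(-1.25) = 0.765625 > 0, so the root lies in [-1.5, -1.25]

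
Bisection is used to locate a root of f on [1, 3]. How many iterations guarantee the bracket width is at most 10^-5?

18

Width after n steps is 2/2^n. Need 2^n ≥ 2/10^-5 = 200000.
2^17 = 131072 < 200000 ≤ 2^18 = 262144, so n = 18.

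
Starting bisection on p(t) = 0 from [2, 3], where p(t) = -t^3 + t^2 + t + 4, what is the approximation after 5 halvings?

t = 2.5 gives p = -2.875, negative; keep [2, 2.5]
t = 2.25 gives p = -0.078125, negative; keep [2, 2.25]
t = 2.125 gives p = 1.044922, positive; keep [2.125, 2.25]
t = 2.1875 gives p = 0.5051, positive; keep [2.1875, 2.25]
t = 2.21875 gives p = 0.219, positive; keep [2.21875, 2.25]

2.21875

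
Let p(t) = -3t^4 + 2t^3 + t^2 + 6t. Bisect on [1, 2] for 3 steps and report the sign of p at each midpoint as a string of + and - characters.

t = 1.5 gives p = 2.8125, positive; keep [1.5, 2]
t = 1.75 gives p = -3.855469, negative; keep [1.5, 1.75]
t = 1.625 gives p = 0.053955, positive; keep [1.625, 1.75]

+-+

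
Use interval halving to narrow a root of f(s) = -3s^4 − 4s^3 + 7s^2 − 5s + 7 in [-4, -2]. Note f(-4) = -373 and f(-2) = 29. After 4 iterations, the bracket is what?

s = -3 gives f = -50, negative; keep [-3, -2]
s = -2.5 gives f = 8.5625, positive; keep [-3, -2.5]
s = -2.75 gives f = -14.699219, negative; keep [-2.75, -2.5]
s = -2.625 gives f = -1.7312, negative; keep [-2.625, -2.5]

[-2.625, -2.5]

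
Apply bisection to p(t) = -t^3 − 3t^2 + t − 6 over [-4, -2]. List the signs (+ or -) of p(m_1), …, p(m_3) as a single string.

m = -3, p(m) = -9 (−); new bracket [-4, -3]
m = -3.5, p(m) = -3.375 (−); new bracket [-4, -3.5]
m = -3.75, p(m) = 0.796875 (+); new bracket [-3.75, -3.5]

--+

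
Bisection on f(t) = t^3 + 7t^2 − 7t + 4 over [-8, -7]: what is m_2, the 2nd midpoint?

-7.75

f(-7.5) = 28.375 > 0, so the root lies in [-8, -7.5]
f(-7.75) = 13.203125 > 0, so the root lies in [-8, -7.75]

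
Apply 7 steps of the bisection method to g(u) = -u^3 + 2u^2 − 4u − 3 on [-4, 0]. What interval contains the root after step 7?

u = -2 gives g = 21, positive; keep [-2, 0]
u = -1 gives g = 4, positive; keep [-1, 0]
u = -0.5 gives g = -0.375, negative; keep [-1, -0.5]
u = -0.75 gives g = 1.5469, positive; keep [-0.75, -0.5]
u = -0.625 gives g = 0.5254, positive; keep [-0.625, -0.5]
u = -0.5625 gives g = 0.0608, positive; keep [-0.5625, -0.5]
u = -0.53125 gives g = -0.1606, negative; keep [-0.5625, -0.53125]

[-0.5625, -0.53125]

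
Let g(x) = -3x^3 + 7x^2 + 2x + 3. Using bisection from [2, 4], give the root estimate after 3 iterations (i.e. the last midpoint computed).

m = 3, g(m) = -9 (−); new bracket [2, 3]
m = 2.5, g(m) = 4.875 (+); new bracket [2.5, 3]
m = 2.75, g(m) = -0.953125 (−); new bracket [2.5, 2.75]

2.75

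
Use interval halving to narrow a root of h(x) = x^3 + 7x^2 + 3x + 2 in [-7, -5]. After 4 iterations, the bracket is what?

[-6.625, -6.5]

midpoint -6: h = 20 > 0 → [-7, -6]
midpoint -6.5: h = 3.625 > 0 → [-7, -6.5]
midpoint -6.75: h = -6.859375 < 0 → [-6.75, -6.5]
midpoint -6.625: h = -1.416 < 0 → [-6.625, -6.5]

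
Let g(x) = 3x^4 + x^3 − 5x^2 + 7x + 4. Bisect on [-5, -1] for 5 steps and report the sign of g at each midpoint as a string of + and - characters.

++--+

m = -3, g(m) = 154 (+); new bracket [-3, -1]
m = -2, g(m) = 10 (+); new bracket [-2, -1]
m = -1.5, g(m) = -5.9375 (−); new bracket [-2, -1.5]
m = -1.75, g(m) = -0.7852 (−); new bracket [-2, -1.75]
m = -1.875, g(m) = 3.7839 (+); new bracket [-1.875, -1.75]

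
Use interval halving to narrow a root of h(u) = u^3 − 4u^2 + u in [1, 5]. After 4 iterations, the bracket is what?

[3.5, 3.75]

m = 3, h(m) = -6 (−); new bracket [3, 5]
m = 4, h(m) = 4 (+); new bracket [3, 4]
m = 3.5, h(m) = -2.625 (−); new bracket [3.5, 4]
m = 3.75, h(m) = 0.2344 (+); new bracket [3.5, 3.75]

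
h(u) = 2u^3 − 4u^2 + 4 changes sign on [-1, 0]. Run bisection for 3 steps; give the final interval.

m = -0.5, h(m) = 2.75 (+); new bracket [-1, -0.5]
m = -0.75, h(m) = 0.90625 (+); new bracket [-1, -0.75]
m = -0.875, h(m) = -0.402344 (−); new bracket [-0.875, -0.75]

[-0.875, -0.75]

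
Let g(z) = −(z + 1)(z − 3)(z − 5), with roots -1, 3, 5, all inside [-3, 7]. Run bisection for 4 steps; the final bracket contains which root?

-1

z = 2 gives g = -9, negative; keep [-3, 2]
z = -0.5 gives g = -9.625, negative; keep [-3, -0.5]
z = -1.75 gives g = 24.046875, positive; keep [-1.75, -0.5]
z = -1.125 gives g = 3.1582, positive; keep [-1.125, -0.5]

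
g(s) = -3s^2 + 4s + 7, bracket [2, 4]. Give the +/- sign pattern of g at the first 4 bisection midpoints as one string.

g(3) = -8 < 0, so the root lies in [2, 3]
g(2.5) = -1.75 < 0, so the root lies in [2, 2.5]
g(2.25) = 0.8125 > 0, so the root lies in [2.25, 2.5]
g(2.375) = -0.4219 < 0, so the root lies in [2.25, 2.375]

--+-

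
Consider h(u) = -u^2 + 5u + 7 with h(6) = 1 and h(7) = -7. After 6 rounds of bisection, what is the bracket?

[6.125, 6.140625]

h(6.5) = -2.75 < 0, so the root lies in [6, 6.5]
h(6.25) = -0.8125 < 0, so the root lies in [6, 6.25]
h(6.125) = 0.109375 > 0, so the root lies in [6.125, 6.25]
h(6.1875) = -0.3477 < 0, so the root lies in [6.125, 6.1875]
h(6.15625) = -0.1182 < 0, so the root lies in [6.125, 6.15625]
h(6.140625) = -0.0042 < 0, so the root lies in [6.125, 6.140625]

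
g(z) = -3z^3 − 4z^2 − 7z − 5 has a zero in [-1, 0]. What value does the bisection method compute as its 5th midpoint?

m = -0.5, g(m) = -2.125 (−); new bracket [-1, -0.5]
m = -0.75, g(m) = -0.734375 (−); new bracket [-1, -0.75]
m = -0.875, g(m) = 0.072266 (+); new bracket [-0.875, -0.75]
m = -0.8125, g(m) = -0.344 (−); new bracket [-0.875, -0.8125]
m = -0.84375, g(m) = -0.1394 (−); new bracket [-0.875, -0.84375]

-0.84375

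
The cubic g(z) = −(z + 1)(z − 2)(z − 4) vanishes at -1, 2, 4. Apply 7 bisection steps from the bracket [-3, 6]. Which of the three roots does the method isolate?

z = 1.5 gives g = -3.125, negative; keep [-3, 1.5]
z = -0.75 gives g = -3.265625, negative; keep [-3, -0.75]
z = -1.875 gives g = 19.919922, positive; keep [-1.875, -0.75]
z = -1.3125 gives g = 5.4993, positive; keep [-1.3125, -0.75]
z = -1.03125 gives g = 0.4766, positive; keep [-1.03125, -0.75]
z = -0.890625 gives g = -1.5462, negative; keep [-1.03125, -0.890625]
z = -0.9609375 gives g = -0.5738, negative; keep [-1.03125, -0.9609375]

-1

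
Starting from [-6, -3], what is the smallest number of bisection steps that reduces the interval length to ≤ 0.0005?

Width after n steps is 3/2^n. Need 2^n ≥ 3/0.0005 = 6000.
2^12 = 4096 < 6000 ≤ 2^13 = 8192, so n = 13.

13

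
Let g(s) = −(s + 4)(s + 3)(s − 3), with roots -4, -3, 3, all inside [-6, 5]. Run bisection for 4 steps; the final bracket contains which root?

3

midpoint -0.5: g = 30.625 > 0 → [-0.5, 5]
midpoint 2.25: g = 24.609375 > 0 → [2.25, 5]
midpoint 3.625: g = -31.572266 < 0 → [2.25, 3.625]
midpoint 2.9375: g = 2.5745 > 0 → [2.9375, 3.625]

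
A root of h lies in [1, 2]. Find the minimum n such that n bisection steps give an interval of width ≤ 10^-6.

Width after n steps is 1/2^n. Need 2^n ≥ 1/10^-6 = 1000000.
2^19 = 524288 < 1000000 ≤ 2^20 = 1048576, so n = 20.

20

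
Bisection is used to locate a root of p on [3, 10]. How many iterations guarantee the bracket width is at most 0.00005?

18

Width after n steps is 7/2^n. Need 2^n ≥ 7/0.00005 = 140000.
2^17 = 131072 < 140000 ≤ 2^18 = 262144, so n = 18.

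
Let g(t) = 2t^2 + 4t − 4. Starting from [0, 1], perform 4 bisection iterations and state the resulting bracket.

midpoint 0.5: g = -1.5 < 0 → [0.5, 1]
midpoint 0.75: g = 0.125 > 0 → [0.5, 0.75]
midpoint 0.625: g = -0.71875 < 0 → [0.625, 0.75]
midpoint 0.6875: g = -0.3047 < 0 → [0.6875, 0.75]

[0.6875, 0.75]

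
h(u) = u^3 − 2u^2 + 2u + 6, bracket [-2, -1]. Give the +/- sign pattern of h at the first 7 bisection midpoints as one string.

u = -1.5 gives h = -4.875, negative; keep [-1.5, -1]
u = -1.25 gives h = -1.578125, negative; keep [-1.25, -1]
u = -1.125 gives h = -0.205078, negative; keep [-1.125, -1]
u = -1.0625 gives h = 0.4177, positive; keep [-1.125, -1.0625]
u = -1.09375 gives h = 0.1115, positive; keep [-1.125, -1.09375]
u = -1.109375 gives h = -0.0455, negative; keep [-1.109375, -1.09375]
u = -1.1015625 gives h = 0.0333, positive; keep [-1.109375, -1.1015625]

---++-+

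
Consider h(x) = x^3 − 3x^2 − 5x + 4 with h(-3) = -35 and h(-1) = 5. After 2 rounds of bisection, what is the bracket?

m = -2, h(m) = -6 (−); new bracket [-2, -1]
m = -1.5, h(m) = 1.375 (+); new bracket [-2, -1.5]

[-2, -1.5]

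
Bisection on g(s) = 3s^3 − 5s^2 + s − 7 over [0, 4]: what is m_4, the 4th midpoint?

s = 2 gives g = -1, negative; keep [2, 4]
s = 3 gives g = 32, positive; keep [2, 3]
s = 2.5 gives g = 11.125, positive; keep [2, 2.5]
s = 2.25 gives g = 4.1094, positive; keep [2, 2.25]

2.25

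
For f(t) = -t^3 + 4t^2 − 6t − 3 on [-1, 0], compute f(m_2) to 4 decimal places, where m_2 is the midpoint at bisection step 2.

-1.2344

f(-0.5) = 1.125 > 0, so the root lies in [-0.5, 0]
f(-0.25) = -1.234375 < 0, so the root lies in [-0.5, -0.25]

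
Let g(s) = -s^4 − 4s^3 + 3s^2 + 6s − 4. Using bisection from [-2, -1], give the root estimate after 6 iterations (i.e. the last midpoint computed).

-1.359375

s = -1.5 gives g = 2.1875, positive; keep [-1.5, -1]
s = -1.25 gives g = -1.441406, negative; keep [-1.5, -1.25]
s = -1.375 gives g = 0.24585, positive; keep [-1.375, -1.25]
s = -1.3125 gives g = -0.6306, negative; keep [-1.375, -1.3125]
s = -1.34375 gives g = -0.2005, negative; keep [-1.375, -1.34375]
s = -1.359375 gives g = 0.0207, positive; keep [-1.359375, -1.34375]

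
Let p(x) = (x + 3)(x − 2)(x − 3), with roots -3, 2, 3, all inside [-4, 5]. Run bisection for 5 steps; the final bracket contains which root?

p(0.5) = 13.125 > 0, so the root lies in [-4, 0.5]
p(-1.75) = 22.265625 > 0, so the root lies in [-4, -1.75]
p(-2.875) = 3.580078 > 0, so the root lies in [-4, -2.875]
p(-3.4375) = -15.3142 < 0, so the root lies in [-3.4375, -2.875]
p(-3.15625) = -4.9599 < 0, so the root lies in [-3.15625, -2.875]

-3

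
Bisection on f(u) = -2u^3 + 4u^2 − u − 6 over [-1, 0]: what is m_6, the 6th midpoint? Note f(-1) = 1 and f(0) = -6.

-0.921875

f(-0.5) = -4.25 < 0, so the root lies in [-1, -0.5]
f(-0.75) = -2.15625 < 0, so the root lies in [-1, -0.75]
f(-0.875) = -0.722656 < 0, so the root lies in [-1, -0.875]
f(-0.9375) = 0.1011 > 0, so the root lies in [-0.9375, -0.875]
f(-0.90625) = -0.32 < 0, so the root lies in [-0.9375, -0.90625]
f(-0.921875) = -0.1118 < 0, so the root lies in [-0.9375, -0.921875]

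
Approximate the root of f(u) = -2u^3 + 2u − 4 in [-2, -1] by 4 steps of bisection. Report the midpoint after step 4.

midpoint -1.5: f = -0.25 < 0 → [-2, -1.5]
midpoint -1.75: f = 3.21875 > 0 → [-1.75, -1.5]
midpoint -1.625: f = 1.332031 > 0 → [-1.625, -1.5]
midpoint -1.5625: f = 0.5044 > 0 → [-1.5625, -1.5]

-1.5625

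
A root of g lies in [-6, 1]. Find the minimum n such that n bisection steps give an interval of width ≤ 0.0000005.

Width after n steps is 7/2^n. Need 2^n ≥ 7/0.0000005 = 14000000.
2^23 = 8388608 < 14000000 ≤ 2^24 = 16777216, so n = 24.

24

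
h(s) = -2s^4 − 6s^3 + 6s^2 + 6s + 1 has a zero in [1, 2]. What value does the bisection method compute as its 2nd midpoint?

s = 1.5 gives h = -6.875, negative; keep [1, 1.5]
s = 1.25 gives h = 1.273438, positive; keep [1.25, 1.5]

1.25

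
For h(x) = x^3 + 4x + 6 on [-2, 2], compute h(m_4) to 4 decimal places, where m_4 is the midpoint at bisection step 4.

h(0) = 6 > 0, so the root lies in [-2, 0]
h(-1) = 1 > 0, so the root lies in [-2, -1]
h(-1.5) = -3.375 < 0, so the root lies in [-1.5, -1]
h(-1.25) = -0.9531 < 0, so the root lies in [-1.25, -1]

-0.9531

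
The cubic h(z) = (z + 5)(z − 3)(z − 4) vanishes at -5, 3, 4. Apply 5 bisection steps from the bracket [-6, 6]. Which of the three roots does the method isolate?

h(0) = 60 > 0, so the root lies in [-6, 0]
h(-3) = 84 > 0, so the root lies in [-6, -3]
h(-4.5) = 31.875 > 0, so the root lies in [-6, -4.5]
h(-5.25) = -19.0781 < 0, so the root lies in [-5.25, -4.5]
h(-4.875) = 8.7363 > 0, so the root lies in [-5.25, -4.875]

-5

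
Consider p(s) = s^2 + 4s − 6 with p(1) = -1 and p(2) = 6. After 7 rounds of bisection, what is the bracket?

[1.15625, 1.1640625]

p(1.5) = 2.25 > 0, so the root lies in [1, 1.5]
p(1.25) = 0.5625 > 0, so the root lies in [1, 1.25]
p(1.125) = -0.234375 < 0, so the root lies in [1.125, 1.25]
p(1.1875) = 0.1602 > 0, so the root lies in [1.125, 1.1875]
p(1.15625) = -0.0381 < 0, so the root lies in [1.15625, 1.1875]
p(1.171875) = 0.0608 > 0, so the root lies in [1.15625, 1.171875]
p(1.1640625) = 0.0113 > 0, so the root lies in [1.15625, 1.1640625]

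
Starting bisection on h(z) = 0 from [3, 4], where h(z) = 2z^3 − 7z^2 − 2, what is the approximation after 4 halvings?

z = 3.5 gives h = -2, negative; keep [3.5, 4]
z = 3.75 gives h = 5.03125, positive; keep [3.5, 3.75]
z = 3.625 gives h = 1.285156, positive; keep [3.5, 3.625]
z = 3.5625 gives h = -0.4136, negative; keep [3.5625, 3.625]

3.5625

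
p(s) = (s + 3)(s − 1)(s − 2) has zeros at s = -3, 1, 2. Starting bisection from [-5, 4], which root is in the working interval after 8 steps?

-3

m = -0.5, p(m) = 9.375 (+); new bracket [-5, -0.5]
m = -2.75, p(m) = 4.453125 (+); new bracket [-5, -2.75]
m = -3.875, p(m) = -25.060547 (−); new bracket [-3.875, -2.75]
m = -3.3125, p(m) = -7.1594 (−); new bracket [-3.3125, -2.75]
m = -3.03125, p(m) = -0.6338 (−); new bracket [-3.03125, -2.75]
m = -2.890625, p(m) = 2.0811 (+); new bracket [-3.03125, -2.890625]
m = -2.9609375, p(m) = 0.7676 (+); new bracket [-3.03125, -2.9609375]
m = -2.99609375, p(m) = 0.078 (+); new bracket [-3.03125, -2.99609375]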